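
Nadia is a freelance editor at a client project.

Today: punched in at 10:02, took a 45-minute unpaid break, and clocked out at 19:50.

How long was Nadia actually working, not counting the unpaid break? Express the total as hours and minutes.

9 h 3 min

Today: 10:02–19:50 = 9 h 48 min; less 45 min break → 9 h 3 min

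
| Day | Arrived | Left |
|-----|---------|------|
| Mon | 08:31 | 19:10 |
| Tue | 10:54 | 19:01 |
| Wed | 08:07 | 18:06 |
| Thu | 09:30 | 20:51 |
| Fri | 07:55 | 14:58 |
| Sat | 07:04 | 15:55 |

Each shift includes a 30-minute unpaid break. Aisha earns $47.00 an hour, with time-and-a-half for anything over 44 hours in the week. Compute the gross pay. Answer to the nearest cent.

$2702.50

Mon: 08:31–19:10 = 10 h 39 min; less 30 min break → 10 h 9 min
Tue: 10:54–19:01 = 8 h 7 min; less 30 min break → 7 h 37 min
Wed: 08:07–18:06 = 9 h 59 min; less 30 min break → 9 h 29 min
Thu: 09:30–20:51 = 11 h 21 min; less 30 min break → 10 h 51 min
Fri: 07:55–14:58 = 7 h 3 min; less 30 min break → 6 h 33 min
Sat: 07:04–15:55 = 8 h 51 min; less 30 min break → 8 h 21 min
Total worked: 53 h 0 min = 3180 min.
Regular 44 h 0 min = 2640 min at $47.00/h; overtime 9 h 0 min = 540 min at $70.50/h.
Pay = (2640 × $47.00 + 540 × $70.50) ÷ 60 = $2702.50.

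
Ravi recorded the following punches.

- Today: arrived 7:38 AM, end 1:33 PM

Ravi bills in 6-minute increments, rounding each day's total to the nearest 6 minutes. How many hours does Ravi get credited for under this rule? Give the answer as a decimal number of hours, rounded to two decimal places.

5.90 hours

Today: 7:38 AM–1:33 PM = 5 h 55 min → rounds to 5 h 54 min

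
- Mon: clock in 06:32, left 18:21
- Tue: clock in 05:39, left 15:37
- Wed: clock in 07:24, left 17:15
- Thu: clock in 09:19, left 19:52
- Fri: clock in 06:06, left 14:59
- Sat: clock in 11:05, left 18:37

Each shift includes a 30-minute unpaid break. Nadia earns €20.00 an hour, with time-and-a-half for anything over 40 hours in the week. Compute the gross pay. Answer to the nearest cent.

€1268.00

Mon: 06:32–18:21 = 11 h 49 min; less 30 min break → 11 h 19 min
Tue: 05:39–15:37 = 9 h 58 min; less 30 min break → 9 h 28 min
Wed: 07:24–17:15 = 9 h 51 min; less 30 min break → 9 h 21 min
Thu: 09:19–19:52 = 10 h 33 min; less 30 min break → 10 h 3 min
Fri: 06:06–14:59 = 8 h 53 min; less 30 min break → 8 h 23 min
Sat: 11:05–18:37 = 7 h 32 min; less 30 min break → 7 h 2 min
Total worked: 55 h 36 min = 3336 min.
Regular 40 h 0 min = 2400 min at €20.00/h; overtime 15 h 36 min = 936 min at €30.00/h.
Pay = (2400 × €20.00 + 936 × €30.00) ÷ 60 = €1268.00.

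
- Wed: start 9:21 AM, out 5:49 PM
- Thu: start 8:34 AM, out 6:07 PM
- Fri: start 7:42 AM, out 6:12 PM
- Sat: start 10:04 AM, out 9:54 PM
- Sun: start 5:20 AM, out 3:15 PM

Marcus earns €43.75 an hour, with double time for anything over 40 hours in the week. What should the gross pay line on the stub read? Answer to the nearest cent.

Wed: 9:21 AM–5:49 PM = 8 h 28 min
Thu: 8:34 AM–6:07 PM = 9 h 33 min
Fri: 7:42 AM–6:12 PM = 10 h 30 min
Sat: 10:04 AM–9:54 PM = 11 h 50 min
Sun: 5:20 AM–3:15 PM = 9 h 55 min
Total worked: 50 h 16 min = 3016 min.
Regular 40 h 0 min = 2400 min at €43.75/h; overtime 10 h 16 min = 616 min at €87.50/h.
Pay = (2400 × €43.75 + 616 × €87.50) ÷ 60 = €2648.33.

€2648.33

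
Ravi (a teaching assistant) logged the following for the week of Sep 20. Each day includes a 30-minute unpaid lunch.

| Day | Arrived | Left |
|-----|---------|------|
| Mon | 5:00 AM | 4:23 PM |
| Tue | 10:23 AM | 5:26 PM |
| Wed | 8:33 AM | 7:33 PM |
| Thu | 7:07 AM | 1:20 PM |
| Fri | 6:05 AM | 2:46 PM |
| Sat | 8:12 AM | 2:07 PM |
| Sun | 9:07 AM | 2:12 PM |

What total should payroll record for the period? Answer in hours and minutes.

51 h 50 min

Mon: 5:00 AM–4:23 PM = 11 h 23 min; less 30 min break → 10 h 53 min
Tue: 10:23 AM–5:26 PM = 7 h 3 min; less 30 min break → 6 h 33 min
Wed: 8:33 AM–7:33 PM = 11 h 0 min; less 30 min break → 10 h 30 min
Thu: 7:07 AM–1:20 PM = 6 h 13 min; less 30 min break → 5 h 43 min
Fri: 6:05 AM–2:46 PM = 8 h 41 min; less 30 min break → 8 h 11 min
Sat: 8:12 AM–2:07 PM = 5 h 55 min; less 30 min break → 5 h 25 min
Sun: 9:07 AM–2:12 PM = 5 h 5 min; less 30 min break → 4 h 35 min
Total: 10 h 53 min + 6 h 33 min + 10 h 30 min + 5 h 43 min + 8 h 11 min + 5 h 25 min + 4 h 35 min = 51 h 50 min.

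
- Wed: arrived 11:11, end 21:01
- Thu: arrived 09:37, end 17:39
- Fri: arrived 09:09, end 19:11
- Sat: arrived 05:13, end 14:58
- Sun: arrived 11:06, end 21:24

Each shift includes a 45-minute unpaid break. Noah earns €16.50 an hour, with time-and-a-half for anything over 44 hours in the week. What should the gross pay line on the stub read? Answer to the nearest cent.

€730.95

Wed: 11:11–21:01 = 9 h 50 min; less 45 min break → 9 h 5 min
Thu: 09:37–17:39 = 8 h 2 min; less 45 min break → 7 h 17 min
Fri: 09:09–19:11 = 10 h 2 min; less 45 min break → 9 h 17 min
Sat: 05:13–14:58 = 9 h 45 min; less 45 min break → 9 h 0 min
Sun: 11:06–21:24 = 10 h 18 min; less 45 min break → 9 h 33 min
Total worked: 44 h 12 min = 2652 min.
Regular 44 h 0 min = 2640 min at €16.50/h; overtime 0 h 12 min = 12 min at €24.75/h.
Pay = (2640 × €16.50 + 12 × €24.75) ÷ 60 = €730.95.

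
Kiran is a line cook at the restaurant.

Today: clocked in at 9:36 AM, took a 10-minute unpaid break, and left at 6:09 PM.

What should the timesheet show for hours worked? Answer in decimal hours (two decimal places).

8.38 hours

Today: 9:36 AM–6:09 PM = 8 h 33 min; less 10 min break → 8 h 23 min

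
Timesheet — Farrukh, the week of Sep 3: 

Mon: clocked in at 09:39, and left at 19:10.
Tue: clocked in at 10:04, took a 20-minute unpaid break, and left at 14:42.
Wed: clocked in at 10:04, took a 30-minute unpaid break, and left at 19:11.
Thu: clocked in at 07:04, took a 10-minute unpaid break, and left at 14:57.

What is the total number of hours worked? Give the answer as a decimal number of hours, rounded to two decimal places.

30.15 hours

Mon: 09:39–19:10 = 9 h 31 min
Tue: 10:04–14:42 = 4 h 38 min; less 20 min break → 4 h 18 min
Wed: 10:04–19:11 = 9 h 7 min; less 30 min break → 8 h 37 min
Thu: 07:04–14:57 = 7 h 53 min; less 10 min break → 7 h 43 min
Total: 9 h 31 min + 4 h 18 min + 8 h 37 min + 7 h 43 min = 30 h 9 min.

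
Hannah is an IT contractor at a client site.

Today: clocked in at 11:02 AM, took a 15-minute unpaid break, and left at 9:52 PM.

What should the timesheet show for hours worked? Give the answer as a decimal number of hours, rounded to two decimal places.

Today: 11:02 AM–9:52 PM = 10 h 50 min; less 15 min break → 10 h 35 min

10.58 hours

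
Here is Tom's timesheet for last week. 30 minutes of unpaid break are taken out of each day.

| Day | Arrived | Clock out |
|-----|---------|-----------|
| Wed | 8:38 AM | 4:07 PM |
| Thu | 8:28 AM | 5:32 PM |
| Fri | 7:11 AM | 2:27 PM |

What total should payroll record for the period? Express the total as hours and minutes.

22 h 19 min

Wed: 8:38 AM–4:07 PM = 7 h 29 min; less 30 min break → 6 h 59 min
Thu: 8:28 AM–5:32 PM = 9 h 4 min; less 30 min break → 8 h 34 min
Fri: 7:11 AM–2:27 PM = 7 h 16 min; less 30 min break → 6 h 46 min
Total: 6 h 59 min + 8 h 34 min + 6 h 46 min = 22 h 19 min.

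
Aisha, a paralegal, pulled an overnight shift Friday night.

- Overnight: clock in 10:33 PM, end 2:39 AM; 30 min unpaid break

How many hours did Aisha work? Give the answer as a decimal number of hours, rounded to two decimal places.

Overnight: 10:33 PM → midnight = 1 h 27 min; midnight → 2:39 AM = 2 h 39 min; span 4 h 6 min; less 30 min break → 3 h 36 min

3.60 hours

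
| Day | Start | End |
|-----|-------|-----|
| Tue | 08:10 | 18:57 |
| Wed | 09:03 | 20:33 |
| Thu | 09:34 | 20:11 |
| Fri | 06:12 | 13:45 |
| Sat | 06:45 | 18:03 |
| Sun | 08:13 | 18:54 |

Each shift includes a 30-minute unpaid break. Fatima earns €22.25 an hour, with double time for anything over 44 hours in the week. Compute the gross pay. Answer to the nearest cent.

€1665.78

Tue: 08:10–18:57 = 10 h 47 min; less 30 min break → 10 h 17 min
Wed: 09:03–20:33 = 11 h 30 min; less 30 min break → 11 h 0 min
Thu: 09:34–20:11 = 10 h 37 min; less 30 min break → 10 h 7 min
Fri: 06:12–13:45 = 7 h 33 min; less 30 min break → 7 h 3 min
Sat: 06:45–18:03 = 11 h 18 min; less 30 min break → 10 h 48 min
Sun: 08:13–18:54 = 10 h 41 min; less 30 min break → 10 h 11 min
Total worked: 59 h 26 min = 3566 min.
Regular 44 h 0 min = 2640 min at €22.25/h; overtime 15 h 26 min = 926 min at €44.50/h.
Pay = (2640 × €22.25 + 926 × €44.50) ÷ 60 = €1665.78.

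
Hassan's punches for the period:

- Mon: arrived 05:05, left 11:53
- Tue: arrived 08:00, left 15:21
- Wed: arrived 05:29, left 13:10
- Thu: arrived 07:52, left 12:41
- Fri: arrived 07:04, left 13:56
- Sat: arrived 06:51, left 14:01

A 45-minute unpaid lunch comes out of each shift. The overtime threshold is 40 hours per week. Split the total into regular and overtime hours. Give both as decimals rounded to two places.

Mon: 05:05–11:53 = 6 h 48 min; less 45 min break → 6 h 3 min
Tue: 08:00–15:21 = 7 h 21 min; less 45 min break → 6 h 36 min
Wed: 05:29–13:10 = 7 h 41 min; less 45 min break → 6 h 56 min
Thu: 07:52–12:41 = 4 h 49 min; less 45 min break → 4 h 4 min
Fri: 07:04–13:56 = 6 h 52 min; less 45 min break → 6 h 7 min
Sat: 06:51–14:01 = 7 h 10 min; less 45 min break → 6 h 25 min
Total worked: 36 h 11 min = 36.18 h.
Threshold 40 h → overtime 0 h 0 min, regular 36 h 11 min.

Regular 36.18 hours, overtime 0.00 hours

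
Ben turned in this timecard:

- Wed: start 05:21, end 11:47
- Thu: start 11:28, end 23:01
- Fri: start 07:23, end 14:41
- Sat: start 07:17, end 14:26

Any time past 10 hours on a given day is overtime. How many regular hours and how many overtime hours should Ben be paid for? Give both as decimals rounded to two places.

Wed: 05:21–11:47 = 6 h 26 min
Thu: 11:28–23:01 = 11 h 33 min
Fri: 07:23–14:41 = 7 h 18 min
Sat: 07:17–14:26 = 7 h 9 min
Wed reg 6 h 26 min / OT 0 h 0 min; Thu reg 10 h 0 min / OT 1 h 33 min; Fri reg 7 h 18 min / OT 0 h 0 min; Sat reg 7 h 9 min / OT 0 h 0 min.
Totals: regular 30 h 53 min, overtime 1 h 33 min.

Regular 30.88 hours, overtime 1.55 hours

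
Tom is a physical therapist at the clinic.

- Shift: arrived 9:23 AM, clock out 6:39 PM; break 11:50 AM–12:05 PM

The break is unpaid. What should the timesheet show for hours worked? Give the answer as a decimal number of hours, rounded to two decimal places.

Shift: 9:23 AM–6:39 PM = 9 h 16 min; less 15 min break → 9 h 1 min

9.02 hours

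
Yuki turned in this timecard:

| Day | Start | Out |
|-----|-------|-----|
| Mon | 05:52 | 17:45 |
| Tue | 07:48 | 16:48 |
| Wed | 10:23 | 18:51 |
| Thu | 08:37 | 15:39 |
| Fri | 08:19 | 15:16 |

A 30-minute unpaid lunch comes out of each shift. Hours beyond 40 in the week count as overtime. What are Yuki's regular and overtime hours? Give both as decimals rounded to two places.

Regular 40.00 hours, overtime 0.83 hours

Mon: 05:52–17:45 = 11 h 53 min; less 30 min break → 11 h 23 min
Tue: 07:48–16:48 = 9 h 0 min; less 30 min break → 8 h 30 min
Wed: 10:23–18:51 = 8 h 28 min; less 30 min break → 7 h 58 min
Thu: 08:37–15:39 = 7 h 2 min; less 30 min break → 6 h 32 min
Fri: 08:19–15:16 = 6 h 57 min; less 30 min break → 6 h 27 min
Total worked: 40 h 50 min = 40.83 h.
Threshold 40 h → overtime 0 h 50 min, regular 40 h 0 min.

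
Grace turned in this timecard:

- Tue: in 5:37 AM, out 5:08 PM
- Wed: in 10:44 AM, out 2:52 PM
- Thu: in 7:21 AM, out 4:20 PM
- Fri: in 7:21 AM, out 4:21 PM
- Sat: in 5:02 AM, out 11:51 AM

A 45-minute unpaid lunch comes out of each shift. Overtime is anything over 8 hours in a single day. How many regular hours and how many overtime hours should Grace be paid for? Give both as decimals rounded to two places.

Tue: 5:37 AM–5:08 PM = 11 h 31 min; less 45 min break → 10 h 46 min
Wed: 10:44 AM–2:52 PM = 4 h 8 min; less 45 min break → 3 h 23 min
Thu: 7:21 AM–4:20 PM = 8 h 59 min; less 45 min break → 8 h 14 min
Fri: 7:21 AM–4:21 PM = 9 h 0 min; less 45 min break → 8 h 15 min
Sat: 5:02 AM–11:51 AM = 6 h 49 min; less 45 min break → 6 h 4 min
Tue reg 8 h 0 min / OT 2 h 46 min; Wed reg 3 h 23 min / OT 0 h 0 min; Thu reg 8 h 0 min / OT 0 h 14 min; Fri reg 8 h 0 min / OT 0 h 15 min; Sat reg 6 h 4 min / OT 0 h 0 min.
Totals: regular 33 h 27 min, overtime 3 h 15 min.

Regular 33.45 hours, overtime 3.25 hours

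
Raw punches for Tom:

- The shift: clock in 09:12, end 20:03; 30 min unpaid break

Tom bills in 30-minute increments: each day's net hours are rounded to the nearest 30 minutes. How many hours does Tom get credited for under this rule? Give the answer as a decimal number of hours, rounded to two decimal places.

10.50 hours

The shift: 09:12–20:03 = 10 h 51 min − 30 min = 10 h 21 min → rounds to 10 h 30 min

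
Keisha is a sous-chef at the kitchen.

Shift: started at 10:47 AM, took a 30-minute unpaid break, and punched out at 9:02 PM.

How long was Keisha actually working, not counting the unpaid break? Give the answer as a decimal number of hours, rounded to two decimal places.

9.75 hours

Shift: 10:47 AM–9:02 PM = 10 h 15 min; less 30 min break → 9 h 45 min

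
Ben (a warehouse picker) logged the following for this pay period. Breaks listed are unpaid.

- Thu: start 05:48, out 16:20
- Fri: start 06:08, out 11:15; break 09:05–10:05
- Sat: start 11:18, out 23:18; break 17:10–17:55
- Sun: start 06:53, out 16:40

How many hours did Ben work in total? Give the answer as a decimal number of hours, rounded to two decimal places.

35.68 hours

Thu: 05:48–16:20 = 10 h 32 min
Fri: 06:08–11:15 = 5 h 7 min; less 60 min break → 4 h 7 min
Sat: 11:18–23:18 = 12 h 0 min; less 45 min break → 11 h 15 min
Sun: 06:53–16:40 = 9 h 47 min
Total: 10 h 32 min + 4 h 7 min + 11 h 15 min + 9 h 47 min = 35 h 41 min.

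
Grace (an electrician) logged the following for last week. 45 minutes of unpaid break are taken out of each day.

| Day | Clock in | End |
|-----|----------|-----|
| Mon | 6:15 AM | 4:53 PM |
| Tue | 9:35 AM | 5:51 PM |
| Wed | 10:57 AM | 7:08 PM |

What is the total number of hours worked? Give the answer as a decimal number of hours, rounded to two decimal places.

Mon: 6:15 AM–4:53 PM = 10 h 38 min; less 45 min break → 9 h 53 min
Tue: 9:35 AM–5:51 PM = 8 h 16 min; less 45 min break → 7 h 31 min
Wed: 10:57 AM–7:08 PM = 8 h 11 min; less 45 min break → 7 h 26 min
Total: 9 h 53 min + 7 h 31 min + 7 h 26 min = 24 h 50 min.

24.83 hours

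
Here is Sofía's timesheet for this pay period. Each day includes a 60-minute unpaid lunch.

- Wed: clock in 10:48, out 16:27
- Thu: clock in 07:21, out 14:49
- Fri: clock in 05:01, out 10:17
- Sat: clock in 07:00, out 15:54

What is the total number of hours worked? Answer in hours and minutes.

Wed: 10:48–16:27 = 5 h 39 min; less 60 min break → 4 h 39 min
Thu: 07:21–14:49 = 7 h 28 min; less 60 min break → 6 h 28 min
Fri: 05:01–10:17 = 5 h 16 min; less 60 min break → 4 h 16 min
Sat: 07:00–15:54 = 8 h 54 min; less 60 min break → 7 h 54 min
Total: 4 h 39 min + 6 h 28 min + 4 h 16 min + 7 h 54 min = 23 h 17 min.

23 h 17 min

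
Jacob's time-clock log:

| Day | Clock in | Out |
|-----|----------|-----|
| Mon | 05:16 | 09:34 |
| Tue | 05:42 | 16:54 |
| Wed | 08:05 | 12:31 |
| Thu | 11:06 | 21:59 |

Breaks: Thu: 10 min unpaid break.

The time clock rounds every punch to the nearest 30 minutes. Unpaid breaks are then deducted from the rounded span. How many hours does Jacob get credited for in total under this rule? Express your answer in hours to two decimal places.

30.83 hours

Mon: in 05:16→05:30, out 09:34→09:30; 4 h 0 min
Tue: in 05:42→05:30, out 16:54→17:00; 11 h 30 min
Wed: in 08:05→08:00, out 12:31→12:30; 4 h 30 min
Thu: in 11:06→11:00, out 21:59→22:00; 11 h 0 min − 10 min = 10 h 50 min
Total credited: 30 h 50 min.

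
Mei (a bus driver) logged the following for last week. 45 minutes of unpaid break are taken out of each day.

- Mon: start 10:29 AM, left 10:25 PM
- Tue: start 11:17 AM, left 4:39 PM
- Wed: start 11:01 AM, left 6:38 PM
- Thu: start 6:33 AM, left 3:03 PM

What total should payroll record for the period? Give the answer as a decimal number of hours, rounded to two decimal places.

30.42 hours

Mon: 10:29 AM–10:25 PM = 11 h 56 min; less 45 min break → 11 h 11 min
Tue: 11:17 AM–4:39 PM = 5 h 22 min; less 45 min break → 4 h 37 min
Wed: 11:01 AM–6:38 PM = 7 h 37 min; less 45 min break → 6 h 52 min
Thu: 6:33 AM–3:03 PM = 8 h 30 min; less 45 min break → 7 h 45 min
Total: 11 h 11 min + 4 h 37 min + 6 h 52 min + 7 h 45 min = 30 h 25 min.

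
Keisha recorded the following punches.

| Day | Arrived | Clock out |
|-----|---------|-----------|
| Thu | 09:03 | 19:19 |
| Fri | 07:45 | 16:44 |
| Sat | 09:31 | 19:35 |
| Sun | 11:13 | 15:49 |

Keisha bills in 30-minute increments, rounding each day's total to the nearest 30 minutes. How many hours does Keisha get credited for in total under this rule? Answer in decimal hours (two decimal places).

Thu: 09:03–19:19 = 10 h 16 min → rounds to 10 h 30 min
Fri: 07:45–16:44 = 8 h 59 min → rounds to 9 h 0 min
Sat: 09:31–19:35 = 10 h 4 min → rounds to 10 h 0 min
Sun: 11:13–15:49 = 4 h 36 min → rounds to 4 h 30 min
Total credited: 34 h 0 min.

34.00 hours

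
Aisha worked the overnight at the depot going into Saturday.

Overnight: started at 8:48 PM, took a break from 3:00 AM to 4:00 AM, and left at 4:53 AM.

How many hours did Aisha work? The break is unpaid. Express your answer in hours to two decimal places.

7.08 hours

Overnight: 8:48 PM → midnight = 3 h 12 min; midnight → 4:53 AM = 4 h 53 min; span 8 h 5 min; less 60 min break → 7 h 5 min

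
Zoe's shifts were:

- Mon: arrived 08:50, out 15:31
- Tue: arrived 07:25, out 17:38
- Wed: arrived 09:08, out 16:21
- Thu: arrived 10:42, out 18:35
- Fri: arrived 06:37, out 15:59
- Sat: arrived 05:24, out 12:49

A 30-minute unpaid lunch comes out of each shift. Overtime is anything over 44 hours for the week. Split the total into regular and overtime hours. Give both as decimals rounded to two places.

Mon: 08:50–15:31 = 6 h 41 min; less 30 min break → 6 h 11 min
Tue: 07:25–17:38 = 10 h 13 min; less 30 min break → 9 h 43 min
Wed: 09:08–16:21 = 7 h 13 min; less 30 min break → 6 h 43 min
Thu: 10:42–18:35 = 7 h 53 min; less 30 min break → 7 h 23 min
Fri: 06:37–15:59 = 9 h 22 min; less 30 min break → 8 h 52 min
Sat: 05:24–12:49 = 7 h 25 min; less 30 min break → 6 h 55 min
Total worked: 45 h 47 min = 45.78 h.
Threshold 44 h → overtime 1 h 47 min, regular 44 h 0 min.

Regular 44.00 hours, overtime 1.78 hours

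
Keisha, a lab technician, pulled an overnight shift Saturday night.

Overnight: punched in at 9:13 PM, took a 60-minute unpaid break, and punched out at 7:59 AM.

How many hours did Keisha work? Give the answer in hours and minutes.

9 h 46 min

Overnight: 9:13 PM → midnight = 2 h 47 min; midnight → 7:59 AM = 7 h 59 min; span 10 h 46 min; less 60 min break → 9 h 46 min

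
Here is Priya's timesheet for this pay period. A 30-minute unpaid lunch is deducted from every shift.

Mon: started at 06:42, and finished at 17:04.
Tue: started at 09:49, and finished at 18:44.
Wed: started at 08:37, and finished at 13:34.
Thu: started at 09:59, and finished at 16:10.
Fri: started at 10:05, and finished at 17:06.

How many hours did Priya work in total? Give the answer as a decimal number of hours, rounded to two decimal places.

Mon: 06:42–17:04 = 10 h 22 min; less 30 min break → 9 h 52 min
Tue: 09:49–18:44 = 8 h 55 min; less 30 min break → 8 h 25 min
Wed: 08:37–13:34 = 4 h 57 min; less 30 min break → 4 h 27 min
Thu: 09:59–16:10 = 6 h 11 min; less 30 min break → 5 h 41 min
Fri: 10:05–17:06 = 7 h 1 min; less 30 min break → 6 h 31 min
Total: 9 h 52 min + 8 h 25 min + 4 h 27 min + 5 h 41 min + 6 h 31 min = 34 h 56 min.

34.93 hours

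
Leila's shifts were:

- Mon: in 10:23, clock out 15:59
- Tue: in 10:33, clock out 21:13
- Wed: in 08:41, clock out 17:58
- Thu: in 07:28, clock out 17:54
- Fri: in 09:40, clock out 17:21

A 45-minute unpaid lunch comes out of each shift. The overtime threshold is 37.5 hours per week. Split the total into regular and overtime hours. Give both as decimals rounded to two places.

Mon: 10:23–15:59 = 5 h 36 min; less 45 min break → 4 h 51 min
Tue: 10:33–21:13 = 10 h 40 min; less 45 min break → 9 h 55 min
Wed: 08:41–17:58 = 9 h 17 min; less 45 min break → 8 h 32 min
Thu: 07:28–17:54 = 10 h 26 min; less 45 min break → 9 h 41 min
Fri: 09:40–17:21 = 7 h 41 min; less 45 min break → 6 h 56 min
Total worked: 39 h 55 min = 39.92 h.
Threshold 37.5 h → overtime 2 h 25 min, regular 37 h 30 min.

Regular 37.50 hours, overtime 2.42 hours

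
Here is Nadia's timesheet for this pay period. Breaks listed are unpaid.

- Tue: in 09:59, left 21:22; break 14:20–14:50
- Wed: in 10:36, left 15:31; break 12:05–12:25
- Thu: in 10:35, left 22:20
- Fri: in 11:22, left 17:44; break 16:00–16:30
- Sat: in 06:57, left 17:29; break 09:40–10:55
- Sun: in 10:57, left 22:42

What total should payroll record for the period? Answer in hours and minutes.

54 h 7 min

Tue: 09:59–21:22 = 11 h 23 min; less 30 min break → 10 h 53 min
Wed: 10:36–15:31 = 4 h 55 min; less 20 min break → 4 h 35 min
Thu: 10:35–22:20 = 11 h 45 min
Fri: 11:22–17:44 = 6 h 22 min; less 30 min break → 5 h 52 min
Sat: 06:57–17:29 = 10 h 32 min; less 75 min break → 9 h 17 min
Sun: 10:57–22:42 = 11 h 45 min
Total: 10 h 53 min + 4 h 35 min + 11 h 45 min + 5 h 52 min + 9 h 17 min + 11 h 45 min = 54 h 7 min.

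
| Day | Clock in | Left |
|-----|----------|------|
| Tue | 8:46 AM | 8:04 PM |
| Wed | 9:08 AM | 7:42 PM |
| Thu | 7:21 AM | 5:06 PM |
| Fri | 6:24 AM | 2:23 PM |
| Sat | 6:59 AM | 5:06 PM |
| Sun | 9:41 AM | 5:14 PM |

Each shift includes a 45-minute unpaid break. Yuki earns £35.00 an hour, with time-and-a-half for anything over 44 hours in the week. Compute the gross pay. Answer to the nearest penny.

£2000.25

Tue: 8:46 AM–8:04 PM = 11 h 18 min; less 45 min break → 10 h 33 min
Wed: 9:08 AM–7:42 PM = 10 h 34 min; less 45 min break → 9 h 49 min
Thu: 7:21 AM–5:06 PM = 9 h 45 min; less 45 min break → 9 h 0 min
Fri: 6:24 AM–2:23 PM = 7 h 59 min; less 45 min break → 7 h 14 min
Sat: 6:59 AM–5:06 PM = 10 h 7 min; less 45 min break → 9 h 22 min
Sun: 9:41 AM–5:14 PM = 7 h 33 min; less 45 min break → 6 h 48 min
Total worked: 52 h 46 min = 3166 min.
Regular 44 h 0 min = 2640 min at £35.00/h; overtime 8 h 46 min = 526 min at £52.50/h.
Pay = (2640 × £35.00 + 526 × £52.50) ÷ 60 = £2000.25.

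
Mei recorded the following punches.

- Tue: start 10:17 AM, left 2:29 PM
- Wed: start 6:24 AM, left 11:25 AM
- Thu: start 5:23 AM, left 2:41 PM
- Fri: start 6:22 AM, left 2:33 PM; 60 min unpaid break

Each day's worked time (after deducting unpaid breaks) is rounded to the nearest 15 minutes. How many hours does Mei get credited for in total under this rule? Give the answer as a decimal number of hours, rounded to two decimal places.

25.75 hours

Tue: 10:17 AM–2:29 PM = 4 h 12 min → rounds to 4 h 15 min
Wed: 6:24 AM–11:25 AM = 5 h 1 min → rounds to 5 h 0 min
Thu: 5:23 AM–2:41 PM = 9 h 18 min → rounds to 9 h 15 min
Fri: 6:22 AM–2:33 PM = 8 h 11 min − 60 min = 7 h 11 min → rounds to 7 h 15 min
Total credited: 25 h 45 min.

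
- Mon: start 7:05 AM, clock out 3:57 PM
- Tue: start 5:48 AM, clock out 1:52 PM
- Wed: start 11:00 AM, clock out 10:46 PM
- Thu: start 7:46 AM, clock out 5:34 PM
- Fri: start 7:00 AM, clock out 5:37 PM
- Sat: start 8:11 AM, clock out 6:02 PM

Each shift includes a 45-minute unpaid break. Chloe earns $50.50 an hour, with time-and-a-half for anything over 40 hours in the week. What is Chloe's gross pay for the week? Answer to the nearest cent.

$3115.85

Mon: 7:05 AM–3:57 PM = 8 h 52 min; less 45 min break → 8 h 7 min
Tue: 5:48 AM–1:52 PM = 8 h 4 min; less 45 min break → 7 h 19 min
Wed: 11:00 AM–10:46 PM = 11 h 46 min; less 45 min break → 11 h 1 min
Thu: 7:46 AM–5:34 PM = 9 h 48 min; less 45 min break → 9 h 3 min
Fri: 7:00 AM–5:37 PM = 10 h 37 min; less 45 min break → 9 h 52 min
Sat: 8:11 AM–6:02 PM = 9 h 51 min; less 45 min break → 9 h 6 min
Total worked: 54 h 28 min = 3268 min.
Regular 40 h 0 min = 2400 min at $50.50/h; overtime 14 h 28 min = 868 min at $75.75/h.
Pay = (2400 × $50.50 + 868 × $75.75) ÷ 60 = $3115.85.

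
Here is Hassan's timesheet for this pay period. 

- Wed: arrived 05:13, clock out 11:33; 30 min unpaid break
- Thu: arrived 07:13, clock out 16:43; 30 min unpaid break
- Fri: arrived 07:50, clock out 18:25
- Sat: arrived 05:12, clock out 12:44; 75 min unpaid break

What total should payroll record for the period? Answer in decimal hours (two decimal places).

31.70 hours

Wed: 05:13–11:33 = 6 h 20 min; less 30 min break → 5 h 50 min
Thu: 07:13–16:43 = 9 h 30 min; less 30 min break → 9 h 0 min
Fri: 07:50–18:25 = 10 h 35 min
Sat: 05:12–12:44 = 7 h 32 min; less 75 min break → 6 h 17 min
Total: 5 h 50 min + 9 h 0 min + 10 h 35 min + 6 h 17 min = 31 h 42 min.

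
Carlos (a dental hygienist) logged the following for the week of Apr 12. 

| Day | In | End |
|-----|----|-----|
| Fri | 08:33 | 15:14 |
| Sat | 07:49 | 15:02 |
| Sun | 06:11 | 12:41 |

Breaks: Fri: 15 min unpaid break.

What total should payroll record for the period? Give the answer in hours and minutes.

20 h 9 min

Fri: 08:33–15:14 = 6 h 41 min; less 15 min break → 6 h 26 min
Sat: 07:49–15:02 = 7 h 13 min
Sun: 06:11–12:41 = 6 h 30 min
Total: 6 h 26 min + 7 h 13 min + 6 h 30 min = 20 h 9 min.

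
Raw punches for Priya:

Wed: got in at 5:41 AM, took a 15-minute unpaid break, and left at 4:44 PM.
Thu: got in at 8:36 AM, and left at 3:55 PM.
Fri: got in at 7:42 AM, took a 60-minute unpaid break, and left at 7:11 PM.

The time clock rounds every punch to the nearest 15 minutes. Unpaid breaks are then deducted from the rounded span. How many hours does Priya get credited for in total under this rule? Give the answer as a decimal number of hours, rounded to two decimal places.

28.75 hours

Wed: in 5:41 AM→5:45 AM, out 4:44 PM→4:45 PM; 11 h 0 min − 15 min = 10 h 45 min
Thu: in 8:36 AM→8:30 AM, out 3:55 PM→4:00 PM; 7 h 30 min
Fri: in 7:42 AM→7:45 AM, out 7:11 PM→7:15 PM; 11 h 30 min − 60 min = 10 h 30 min
Total credited: 28 h 45 min.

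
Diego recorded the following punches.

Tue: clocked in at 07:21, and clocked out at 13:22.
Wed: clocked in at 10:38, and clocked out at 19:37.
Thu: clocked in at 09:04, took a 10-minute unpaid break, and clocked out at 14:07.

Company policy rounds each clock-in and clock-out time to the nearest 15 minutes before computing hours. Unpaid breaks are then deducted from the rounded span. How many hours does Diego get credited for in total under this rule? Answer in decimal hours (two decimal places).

Tue: in 07:21→07:15, out 13:22→13:15; 6 h 0 min
Wed: in 10:38→10:45, out 19:37→19:30; 8 h 45 min
Thu: in 09:04→09:00, out 14:07→14:00; 5 h 0 min − 10 min = 4 h 50 min
Total credited: 19 h 35 min.

19.58 hours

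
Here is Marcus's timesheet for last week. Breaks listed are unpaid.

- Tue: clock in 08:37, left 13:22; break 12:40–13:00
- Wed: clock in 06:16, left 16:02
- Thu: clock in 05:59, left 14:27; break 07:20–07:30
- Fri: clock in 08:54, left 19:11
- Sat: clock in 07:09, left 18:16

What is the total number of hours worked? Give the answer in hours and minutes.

43 h 53 min

Tue: 08:37–13:22 = 4 h 45 min; less 20 min break → 4 h 25 min
Wed: 06:16–16:02 = 9 h 46 min
Thu: 05:59–14:27 = 8 h 28 min; less 10 min break → 8 h 18 min
Fri: 08:54–19:11 = 10 h 17 min
Sat: 07:09–18:16 = 11 h 7 min
Total: 4 h 25 min + 9 h 46 min + 8 h 18 min + 10 h 17 min + 11 h 7 min = 43 h 53 min.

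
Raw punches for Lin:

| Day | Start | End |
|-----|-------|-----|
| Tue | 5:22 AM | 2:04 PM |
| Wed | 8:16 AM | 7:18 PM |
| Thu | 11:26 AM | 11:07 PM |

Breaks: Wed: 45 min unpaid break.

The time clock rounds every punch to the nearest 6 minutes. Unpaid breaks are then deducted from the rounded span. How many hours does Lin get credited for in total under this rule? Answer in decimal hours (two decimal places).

30.65 hours

Tue: in 5:22 AM→5:24 AM, out 2:04 PM→2:06 PM; 8 h 42 min
Wed: in 8:16 AM→8:18 AM, out 7:18 PM→7:18 PM; 11 h 0 min − 45 min = 10 h 15 min
Thu: in 11:26 AM→11:24 AM, out 11:07 PM→11:06 PM; 11 h 42 min
Total credited: 30 h 39 min.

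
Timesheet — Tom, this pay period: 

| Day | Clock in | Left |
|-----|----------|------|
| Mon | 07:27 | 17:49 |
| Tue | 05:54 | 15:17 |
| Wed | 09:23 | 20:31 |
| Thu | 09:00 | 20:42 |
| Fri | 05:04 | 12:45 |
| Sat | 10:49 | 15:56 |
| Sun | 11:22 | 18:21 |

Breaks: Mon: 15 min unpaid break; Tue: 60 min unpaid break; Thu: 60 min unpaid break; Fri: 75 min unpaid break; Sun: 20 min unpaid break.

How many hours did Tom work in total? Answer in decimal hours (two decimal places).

58.53 hours

Mon: 07:27–17:49 = 10 h 22 min; less 15 min break → 10 h 7 min
Tue: 05:54–15:17 = 9 h 23 min; less 60 min break → 8 h 23 min
Wed: 09:23–20:31 = 11 h 8 min
Thu: 09:00–20:42 = 11 h 42 min; less 60 min break → 10 h 42 min
Fri: 05:04–12:45 = 7 h 41 min; less 75 min break → 6 h 26 min
Sat: 10:49–15:56 = 5 h 7 min
Sun: 11:22–18:21 = 6 h 59 min; less 20 min break → 6 h 39 min
Total: 10 h 7 min + 8 h 23 min + 11 h 8 min + 10 h 42 min + 6 h 26 min + 5 h 7 min + 6 h 39 min = 58 h 32 min.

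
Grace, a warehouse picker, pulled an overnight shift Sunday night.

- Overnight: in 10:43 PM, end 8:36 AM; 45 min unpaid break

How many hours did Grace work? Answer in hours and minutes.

Overnight: 10:43 PM → midnight = 1 h 17 min; midnight → 8:36 AM = 8 h 36 min; span 9 h 53 min; less 45 min break → 9 h 8 min

9 h 8 min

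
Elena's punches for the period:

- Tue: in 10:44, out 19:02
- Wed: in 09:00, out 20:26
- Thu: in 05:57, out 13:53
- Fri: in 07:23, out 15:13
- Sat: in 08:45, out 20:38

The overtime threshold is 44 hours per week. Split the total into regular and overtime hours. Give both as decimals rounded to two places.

Regular 44.00 hours, overtime 3.38 hours

Tue: 10:44–19:02 = 8 h 18 min
Wed: 09:00–20:26 = 11 h 26 min
Thu: 05:57–13:53 = 7 h 56 min
Fri: 07:23–15:13 = 7 h 50 min
Sat: 08:45–20:38 = 11 h 53 min
Total worked: 47 h 23 min = 47.38 h.
Threshold 44 h → overtime 3 h 23 min, regular 44 h 0 min.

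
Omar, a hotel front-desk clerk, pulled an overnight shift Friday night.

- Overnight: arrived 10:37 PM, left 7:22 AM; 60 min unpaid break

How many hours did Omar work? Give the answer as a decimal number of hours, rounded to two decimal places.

7.75 hours

Overnight: 10:37 PM → midnight = 1 h 23 min; midnight → 7:22 AM = 7 h 22 min; span 8 h 45 min; less 60 min break → 7 h 45 min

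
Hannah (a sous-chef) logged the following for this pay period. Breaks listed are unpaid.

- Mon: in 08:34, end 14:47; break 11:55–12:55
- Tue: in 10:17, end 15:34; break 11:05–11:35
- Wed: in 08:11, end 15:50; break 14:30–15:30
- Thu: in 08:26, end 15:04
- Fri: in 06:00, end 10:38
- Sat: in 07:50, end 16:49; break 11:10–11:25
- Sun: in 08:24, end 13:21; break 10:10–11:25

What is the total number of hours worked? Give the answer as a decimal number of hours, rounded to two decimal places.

Mon: 08:34–14:47 = 6 h 13 min; less 60 min break → 5 h 13 min
Tue: 10:17–15:34 = 5 h 17 min; less 30 min break → 4 h 47 min
Wed: 08:11–15:50 = 7 h 39 min; less 60 min break → 6 h 39 min
Thu: 08:26–15:04 = 6 h 38 min
Fri: 06:00–10:38 = 4 h 38 min
Sat: 07:50–16:49 = 8 h 59 min; less 15 min break → 8 h 44 min
Sun: 08:24–13:21 = 4 h 57 min; less 75 min break → 3 h 42 min
Total: 5 h 13 min + 4 h 47 min + 6 h 39 min + 6 h 38 min + 4 h 38 min + 8 h 44 min + 3 h 42 min = 40 h 21 min.

40.35 hours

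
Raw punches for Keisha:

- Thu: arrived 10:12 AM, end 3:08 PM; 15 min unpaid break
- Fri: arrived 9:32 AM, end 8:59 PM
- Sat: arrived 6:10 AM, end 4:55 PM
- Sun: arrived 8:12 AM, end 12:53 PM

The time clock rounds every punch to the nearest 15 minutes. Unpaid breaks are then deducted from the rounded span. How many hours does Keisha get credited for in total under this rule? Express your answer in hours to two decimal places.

31.75 hours

Thu: in 10:12 AM→10:15 AM, out 3:08 PM→3:15 PM; 5 h 0 min − 15 min = 4 h 45 min
Fri: in 9:32 AM→9:30 AM, out 8:59 PM→9:00 PM; 11 h 30 min
Sat: in 6:10 AM→6:15 AM, out 4:55 PM→5:00 PM; 10 h 45 min
Sun: in 8:12 AM→8:15 AM, out 12:53 PM→1:00 PM; 4 h 45 min
Total credited: 31 h 45 min.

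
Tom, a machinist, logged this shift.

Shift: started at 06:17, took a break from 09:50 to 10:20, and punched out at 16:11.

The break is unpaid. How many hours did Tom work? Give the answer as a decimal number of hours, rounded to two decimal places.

9.40 hours

Shift: 06:17–16:11 = 9 h 54 min; less 30 min break → 9 h 24 min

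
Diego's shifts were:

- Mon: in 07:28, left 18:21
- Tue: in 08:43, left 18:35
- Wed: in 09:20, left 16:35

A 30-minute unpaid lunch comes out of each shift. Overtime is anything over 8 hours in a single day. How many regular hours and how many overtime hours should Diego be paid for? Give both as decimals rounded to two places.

Regular 22.75 hours, overtime 3.75 hours

Mon: 07:28–18:21 = 10 h 53 min; less 30 min break → 10 h 23 min
Tue: 08:43–18:35 = 9 h 52 min; less 30 min break → 9 h 22 min
Wed: 09:20–16:35 = 7 h 15 min; less 30 min break → 6 h 45 min
Mon reg 8 h 0 min / OT 2 h 23 min; Tue reg 8 h 0 min / OT 1 h 22 min; Wed reg 6 h 45 min / OT 0 h 0 min.
Totals: regular 22 h 45 min, overtime 3 h 45 min.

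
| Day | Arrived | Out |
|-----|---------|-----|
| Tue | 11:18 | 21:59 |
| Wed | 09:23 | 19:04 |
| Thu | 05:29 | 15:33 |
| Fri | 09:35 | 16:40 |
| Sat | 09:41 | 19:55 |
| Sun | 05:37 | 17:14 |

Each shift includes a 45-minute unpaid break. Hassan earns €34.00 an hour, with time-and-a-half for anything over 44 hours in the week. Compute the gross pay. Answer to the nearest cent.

€2050.20

Tue: 11:18–21:59 = 10 h 41 min; less 45 min break → 9 h 56 min
Wed: 09:23–19:04 = 9 h 41 min; less 45 min break → 8 h 56 min
Thu: 05:29–15:33 = 10 h 4 min; less 45 min break → 9 h 19 min
Fri: 09:35–16:40 = 7 h 5 min; less 45 min break → 6 h 20 min
Sat: 09:41–19:55 = 10 h 14 min; less 45 min break → 9 h 29 min
Sun: 05:37–17:14 = 11 h 37 min; less 45 min break → 10 h 52 min
Total worked: 54 h 52 min = 3292 min.
Regular 44 h 0 min = 2640 min at €34.00/h; overtime 10 h 52 min = 652 min at €51.00/h.
Pay = (2640 × €34.00 + 652 × €51.00) ÷ 60 = €2050.20.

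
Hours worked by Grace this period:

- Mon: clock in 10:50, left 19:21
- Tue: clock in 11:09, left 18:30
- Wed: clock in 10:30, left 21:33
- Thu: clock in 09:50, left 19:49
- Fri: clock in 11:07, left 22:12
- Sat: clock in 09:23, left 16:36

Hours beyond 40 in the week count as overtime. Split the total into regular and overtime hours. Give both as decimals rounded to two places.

Mon: 10:50–19:21 = 8 h 31 min
Tue: 11:09–18:30 = 7 h 21 min
Wed: 10:30–21:33 = 11 h 3 min
Thu: 09:50–19:49 = 9 h 59 min
Fri: 11:07–22:12 = 11 h 5 min
Sat: 09:23–16:36 = 7 h 13 min
Total worked: 55 h 12 min = 55.20 h.
Threshold 40 h → overtime 15 h 12 min, regular 40 h 0 min.

Regular 40.00 hours, overtime 15.20 hours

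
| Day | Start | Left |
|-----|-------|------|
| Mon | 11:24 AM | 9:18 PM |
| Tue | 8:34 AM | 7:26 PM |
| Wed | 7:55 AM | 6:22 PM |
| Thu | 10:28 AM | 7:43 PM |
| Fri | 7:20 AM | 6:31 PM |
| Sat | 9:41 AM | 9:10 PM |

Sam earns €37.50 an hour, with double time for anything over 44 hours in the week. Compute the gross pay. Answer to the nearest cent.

Mon: 11:24 AM–9:18 PM = 9 h 54 min
Tue: 8:34 AM–7:26 PM = 10 h 52 min
Wed: 7:55 AM–6:22 PM = 10 h 27 min
Thu: 10:28 AM–7:43 PM = 9 h 15 min
Fri: 7:20 AM–6:31 PM = 11 h 11 min
Sat: 9:41 AM–9:10 PM = 11 h 29 min
Total worked: 63 h 8 min = 3788 min.
Regular 44 h 0 min = 2640 min at €37.50/h; overtime 19 h 8 min = 1148 min at €75.00/h.
Pay = (2640 × €37.50 + 1148 × €75.00) ÷ 60 = €3085.00.

€3085.00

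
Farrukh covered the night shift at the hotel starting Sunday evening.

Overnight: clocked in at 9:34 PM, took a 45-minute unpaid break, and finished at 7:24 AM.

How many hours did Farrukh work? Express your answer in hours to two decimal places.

Overnight: 9:34 PM → midnight = 2 h 26 min; midnight → 7:24 AM = 7 h 24 min; span 9 h 50 min; less 45 min break → 9 h 5 min

9.08 hours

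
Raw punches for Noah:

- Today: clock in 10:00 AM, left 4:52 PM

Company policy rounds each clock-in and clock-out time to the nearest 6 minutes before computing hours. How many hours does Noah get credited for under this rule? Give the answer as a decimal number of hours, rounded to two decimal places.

6.90 hours

Today: in 10:00 AM→10:00 AM, out 4:52 PM→4:54 PM; 6 h 54 min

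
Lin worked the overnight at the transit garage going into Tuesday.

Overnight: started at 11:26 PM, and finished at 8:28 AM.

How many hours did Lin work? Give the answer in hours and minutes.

9 h 2 min

Overnight: 11:26 PM → midnight = 0 h 34 min; midnight → 8:28 AM = 8 h 28 min; span 9 h 2 min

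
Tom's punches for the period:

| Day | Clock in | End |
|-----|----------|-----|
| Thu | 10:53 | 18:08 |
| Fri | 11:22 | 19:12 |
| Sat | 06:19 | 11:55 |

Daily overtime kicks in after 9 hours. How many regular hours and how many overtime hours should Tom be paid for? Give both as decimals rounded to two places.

Thu: 10:53–18:08 = 7 h 15 min
Fri: 11:22–19:12 = 7 h 50 min
Sat: 06:19–11:55 = 5 h 36 min
Thu reg 7 h 15 min / OT 0 h 0 min; Fri reg 7 h 50 min / OT 0 h 0 min; Sat reg 5 h 36 min / OT 0 h 0 min.
Totals: regular 20 h 41 min, overtime 0 h 0 min.

Regular 20.68 hours, overtime 0.00 hours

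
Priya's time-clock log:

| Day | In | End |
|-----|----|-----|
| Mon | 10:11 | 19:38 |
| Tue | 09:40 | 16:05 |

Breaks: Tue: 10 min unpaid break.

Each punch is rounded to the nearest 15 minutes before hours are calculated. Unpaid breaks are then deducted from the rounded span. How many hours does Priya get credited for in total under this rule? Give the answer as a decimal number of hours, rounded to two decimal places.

15.58 hours

Mon: in 10:11→10:15, out 19:38→19:45; 9 h 30 min
Tue: in 09:40→09:45, out 16:05→16:00; 6 h 15 min − 10 min = 6 h 5 min
Total credited: 15 h 35 min.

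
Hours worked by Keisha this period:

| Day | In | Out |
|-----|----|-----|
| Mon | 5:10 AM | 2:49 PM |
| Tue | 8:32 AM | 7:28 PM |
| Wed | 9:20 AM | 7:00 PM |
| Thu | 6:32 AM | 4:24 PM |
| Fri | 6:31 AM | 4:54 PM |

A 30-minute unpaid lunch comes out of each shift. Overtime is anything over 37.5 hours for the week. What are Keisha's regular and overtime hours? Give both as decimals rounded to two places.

Regular 37.50 hours, overtime 10.50 hours

Mon: 5:10 AM–2:49 PM = 9 h 39 min; less 30 min break → 9 h 9 min
Tue: 8:32 AM–7:28 PM = 10 h 56 min; less 30 min break → 10 h 26 min
Wed: 9:20 AM–7:00 PM = 9 h 40 min; less 30 min break → 9 h 10 min
Thu: 6:32 AM–4:24 PM = 9 h 52 min; less 30 min break → 9 h 22 min
Fri: 6:31 AM–4:54 PM = 10 h 23 min; less 30 min break → 9 h 53 min
Total worked: 48 h 0 min = 48.00 h.
Threshold 37.5 h → overtime 10 h 30 min, regular 37 h 30 min.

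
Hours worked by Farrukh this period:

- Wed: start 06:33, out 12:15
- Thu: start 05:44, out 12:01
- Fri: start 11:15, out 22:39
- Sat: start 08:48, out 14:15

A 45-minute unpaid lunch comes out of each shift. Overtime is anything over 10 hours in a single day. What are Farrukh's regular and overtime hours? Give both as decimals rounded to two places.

Regular 25.18 hours, overtime 0.65 hours

Wed: 06:33–12:15 = 5 h 42 min; less 45 min break → 4 h 57 min
Thu: 05:44–12:01 = 6 h 17 min; less 45 min break → 5 h 32 min
Fri: 11:15–22:39 = 11 h 24 min; less 45 min break → 10 h 39 min
Sat: 08:48–14:15 = 5 h 27 min; less 45 min break → 4 h 42 min
Wed reg 4 h 57 min / OT 0 h 0 min; Thu reg 5 h 32 min / OT 0 h 0 min; Fri reg 10 h 0 min / OT 0 h 39 min; Sat reg 4 h 42 min / OT 0 h 0 min.
Totals: regular 25 h 11 min, overtime 0 h 39 min.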